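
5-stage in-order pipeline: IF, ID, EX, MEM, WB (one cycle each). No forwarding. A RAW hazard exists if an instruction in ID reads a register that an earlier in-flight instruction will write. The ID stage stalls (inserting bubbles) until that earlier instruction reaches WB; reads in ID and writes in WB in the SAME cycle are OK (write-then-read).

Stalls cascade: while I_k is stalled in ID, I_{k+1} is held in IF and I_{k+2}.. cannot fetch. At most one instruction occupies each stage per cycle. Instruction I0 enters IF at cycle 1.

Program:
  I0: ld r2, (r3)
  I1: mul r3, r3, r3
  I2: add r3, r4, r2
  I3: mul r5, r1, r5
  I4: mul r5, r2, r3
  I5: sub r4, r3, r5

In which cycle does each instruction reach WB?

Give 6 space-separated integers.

I0 ld r2 <- r3: IF@1 ID@2 stall=0 (-) EX@3 MEM@4 WB@5
I1 mul r3 <- r3,r3: IF@2 ID@3 stall=0 (-) EX@4 MEM@5 WB@6
I2 add r3 <- r4,r2: IF@3 ID@4 stall=1 (RAW on I0.r2 (WB@5)) EX@6 MEM@7 WB@8
I3 mul r5 <- r1,r5: IF@4 ID@6 stall=0 (-) EX@7 MEM@8 WB@9
I4 mul r5 <- r2,r3: IF@6 ID@7 stall=1 (RAW on I2.r3 (WB@8)) EX@9 MEM@10 WB@11
I5 sub r4 <- r3,r5: IF@7 ID@9 stall=2 (RAW on I4.r5 (WB@11)) EX@12 MEM@13 WB@14

Answer: 5 6 8 9 11 14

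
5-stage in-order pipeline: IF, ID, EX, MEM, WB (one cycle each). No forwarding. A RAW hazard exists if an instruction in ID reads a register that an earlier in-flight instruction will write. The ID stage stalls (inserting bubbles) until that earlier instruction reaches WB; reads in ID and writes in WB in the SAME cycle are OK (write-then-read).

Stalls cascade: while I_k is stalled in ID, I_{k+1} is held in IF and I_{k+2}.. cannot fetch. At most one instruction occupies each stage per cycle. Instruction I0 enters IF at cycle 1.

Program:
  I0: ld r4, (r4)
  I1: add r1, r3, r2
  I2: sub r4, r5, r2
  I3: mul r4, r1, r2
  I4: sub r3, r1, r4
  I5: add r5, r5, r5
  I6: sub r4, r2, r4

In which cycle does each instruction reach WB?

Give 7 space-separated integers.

I0 ld r4 <- r4: IF@1 ID@2 stall=0 (-) EX@3 MEM@4 WB@5
I1 add r1 <- r3,r2: IF@2 ID@3 stall=0 (-) EX@4 MEM@5 WB@6
I2 sub r4 <- r5,r2: IF@3 ID@4 stall=0 (-) EX@5 MEM@6 WB@7
I3 mul r4 <- r1,r2: IF@4 ID@5 stall=1 (RAW on I1.r1 (WB@6)) EX@7 MEM@8 WB@9
I4 sub r3 <- r1,r4: IF@5 ID@7 stall=2 (RAW on I3.r4 (WB@9)) EX@10 MEM@11 WB@12
I5 add r5 <- r5,r5: IF@7 ID@10 stall=0 (-) EX@11 MEM@12 WB@13
I6 sub r4 <- r2,r4: IF@10 ID@11 stall=0 (-) EX@12 MEM@13 WB@14

Answer: 5 6 7 9 12 13 14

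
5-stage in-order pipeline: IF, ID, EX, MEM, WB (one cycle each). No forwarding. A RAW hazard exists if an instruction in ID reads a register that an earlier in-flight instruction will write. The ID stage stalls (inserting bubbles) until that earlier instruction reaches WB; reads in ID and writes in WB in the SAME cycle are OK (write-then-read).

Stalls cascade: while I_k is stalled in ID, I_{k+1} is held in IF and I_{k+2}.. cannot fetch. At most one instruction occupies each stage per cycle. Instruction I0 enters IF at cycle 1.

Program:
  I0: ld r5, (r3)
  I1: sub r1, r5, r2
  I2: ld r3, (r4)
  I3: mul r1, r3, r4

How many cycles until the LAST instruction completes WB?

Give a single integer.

Answer: 12

Derivation:
I0 ld r5 <- r3: IF@1 ID@2 stall=0 (-) EX@3 MEM@4 WB@5
I1 sub r1 <- r5,r2: IF@2 ID@3 stall=2 (RAW on I0.r5 (WB@5)) EX@6 MEM@7 WB@8
I2 ld r3 <- r4: IF@3 ID@6 stall=0 (-) EX@7 MEM@8 WB@9
I3 mul r1 <- r3,r4: IF@6 ID@7 stall=2 (RAW on I2.r3 (WB@9)) EX@10 MEM@11 WB@12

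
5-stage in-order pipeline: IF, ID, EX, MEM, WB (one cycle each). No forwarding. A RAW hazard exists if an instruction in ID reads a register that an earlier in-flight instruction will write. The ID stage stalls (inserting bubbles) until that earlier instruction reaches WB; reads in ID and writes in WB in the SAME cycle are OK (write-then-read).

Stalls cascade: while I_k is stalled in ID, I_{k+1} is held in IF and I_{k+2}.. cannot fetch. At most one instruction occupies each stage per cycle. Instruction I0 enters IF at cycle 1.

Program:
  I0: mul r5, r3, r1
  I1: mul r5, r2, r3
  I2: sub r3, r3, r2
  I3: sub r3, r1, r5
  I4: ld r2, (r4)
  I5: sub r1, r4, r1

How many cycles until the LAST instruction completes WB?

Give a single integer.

Answer: 11

Derivation:
I0 mul r5 <- r3,r1: IF@1 ID@2 stall=0 (-) EX@3 MEM@4 WB@5
I1 mul r5 <- r2,r3: IF@2 ID@3 stall=0 (-) EX@4 MEM@5 WB@6
I2 sub r3 <- r3,r2: IF@3 ID@4 stall=0 (-) EX@5 MEM@6 WB@7
I3 sub r3 <- r1,r5: IF@4 ID@5 stall=1 (RAW on I1.r5 (WB@6)) EX@7 MEM@8 WB@9
I4 ld r2 <- r4: IF@5 ID@7 stall=0 (-) EX@8 MEM@9 WB@10
I5 sub r1 <- r4,r1: IF@7 ID@8 stall=0 (-) EX@9 MEM@10 WB@11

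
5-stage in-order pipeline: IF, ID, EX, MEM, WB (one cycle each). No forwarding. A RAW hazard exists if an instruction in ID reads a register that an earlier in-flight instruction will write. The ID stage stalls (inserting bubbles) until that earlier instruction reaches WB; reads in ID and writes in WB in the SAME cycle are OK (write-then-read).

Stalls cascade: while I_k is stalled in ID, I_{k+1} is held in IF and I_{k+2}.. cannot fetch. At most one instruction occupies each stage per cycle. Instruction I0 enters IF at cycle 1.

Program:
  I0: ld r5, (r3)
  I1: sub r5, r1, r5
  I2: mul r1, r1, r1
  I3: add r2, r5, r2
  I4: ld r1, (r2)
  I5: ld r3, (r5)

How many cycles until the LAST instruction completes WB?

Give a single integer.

Answer: 15

Derivation:
I0 ld r5 <- r3: IF@1 ID@2 stall=0 (-) EX@3 MEM@4 WB@5
I1 sub r5 <- r1,r5: IF@2 ID@3 stall=2 (RAW on I0.r5 (WB@5)) EX@6 MEM@7 WB@8
I2 mul r1 <- r1,r1: IF@3 ID@6 stall=0 (-) EX@7 MEM@8 WB@9
I3 add r2 <- r5,r2: IF@6 ID@7 stall=1 (RAW on I1.r5 (WB@8)) EX@9 MEM@10 WB@11
I4 ld r1 <- r2: IF@7 ID@9 stall=2 (RAW on I3.r2 (WB@11)) EX@12 MEM@13 WB@14
I5 ld r3 <- r5: IF@9 ID@12 stall=0 (-) EX@13 MEM@14 WB@15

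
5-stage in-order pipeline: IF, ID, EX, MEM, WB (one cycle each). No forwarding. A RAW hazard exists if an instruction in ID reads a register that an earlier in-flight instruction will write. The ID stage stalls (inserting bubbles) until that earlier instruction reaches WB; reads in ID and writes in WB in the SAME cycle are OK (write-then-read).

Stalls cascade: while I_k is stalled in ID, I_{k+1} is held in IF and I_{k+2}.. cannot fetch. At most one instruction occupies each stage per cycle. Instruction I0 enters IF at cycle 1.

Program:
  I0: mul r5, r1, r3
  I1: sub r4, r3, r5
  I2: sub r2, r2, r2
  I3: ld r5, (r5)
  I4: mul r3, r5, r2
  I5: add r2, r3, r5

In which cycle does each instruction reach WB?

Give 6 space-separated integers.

I0 mul r5 <- r1,r3: IF@1 ID@2 stall=0 (-) EX@3 MEM@4 WB@5
I1 sub r4 <- r3,r5: IF@2 ID@3 stall=2 (RAW on I0.r5 (WB@5)) EX@6 MEM@7 WB@8
I2 sub r2 <- r2,r2: IF@3 ID@6 stall=0 (-) EX@7 MEM@8 WB@9
I3 ld r5 <- r5: IF@6 ID@7 stall=0 (-) EX@8 MEM@9 WB@10
I4 mul r3 <- r5,r2: IF@7 ID@8 stall=2 (RAW on I3.r5 (WB@10)) EX@11 MEM@12 WB@13
I5 add r2 <- r3,r5: IF@8 ID@11 stall=2 (RAW on I4.r3 (WB@13)) EX@14 MEM@15 WB@16

Answer: 5 8 9 10 13 16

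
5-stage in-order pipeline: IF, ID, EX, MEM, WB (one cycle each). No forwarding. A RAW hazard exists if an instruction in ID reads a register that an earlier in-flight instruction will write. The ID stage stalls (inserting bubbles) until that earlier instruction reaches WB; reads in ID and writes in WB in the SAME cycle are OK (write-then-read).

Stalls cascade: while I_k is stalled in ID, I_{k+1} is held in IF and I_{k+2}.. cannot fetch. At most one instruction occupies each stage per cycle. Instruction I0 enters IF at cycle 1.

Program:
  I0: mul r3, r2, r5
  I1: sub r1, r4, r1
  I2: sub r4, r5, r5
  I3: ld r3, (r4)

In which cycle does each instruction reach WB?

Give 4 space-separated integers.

Answer: 5 6 7 10

Derivation:
I0 mul r3 <- r2,r5: IF@1 ID@2 stall=0 (-) EX@3 MEM@4 WB@5
I1 sub r1 <- r4,r1: IF@2 ID@3 stall=0 (-) EX@4 MEM@5 WB@6
I2 sub r4 <- r5,r5: IF@3 ID@4 stall=0 (-) EX@5 MEM@6 WB@7
I3 ld r3 <- r4: IF@4 ID@5 stall=2 (RAW on I2.r4 (WB@7)) EX@8 MEM@9 WB@10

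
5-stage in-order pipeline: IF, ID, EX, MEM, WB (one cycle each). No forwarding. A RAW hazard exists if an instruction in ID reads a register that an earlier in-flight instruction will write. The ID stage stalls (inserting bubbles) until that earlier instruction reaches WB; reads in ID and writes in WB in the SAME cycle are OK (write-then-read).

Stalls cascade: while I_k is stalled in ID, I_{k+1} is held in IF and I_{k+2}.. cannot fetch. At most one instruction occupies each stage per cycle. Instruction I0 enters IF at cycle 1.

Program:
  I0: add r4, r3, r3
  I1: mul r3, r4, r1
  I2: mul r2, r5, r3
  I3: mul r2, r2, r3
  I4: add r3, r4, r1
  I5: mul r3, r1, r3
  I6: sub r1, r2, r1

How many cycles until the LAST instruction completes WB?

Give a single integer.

Answer: 19

Derivation:
I0 add r4 <- r3,r3: IF@1 ID@2 stall=0 (-) EX@3 MEM@4 WB@5
I1 mul r3 <- r4,r1: IF@2 ID@3 stall=2 (RAW on I0.r4 (WB@5)) EX@6 MEM@7 WB@8
I2 mul r2 <- r5,r3: IF@3 ID@6 stall=2 (RAW on I1.r3 (WB@8)) EX@9 MEM@10 WB@11
I3 mul r2 <- r2,r3: IF@6 ID@9 stall=2 (RAW on I2.r2 (WB@11)) EX@12 MEM@13 WB@14
I4 add r3 <- r4,r1: IF@9 ID@12 stall=0 (-) EX@13 MEM@14 WB@15
I5 mul r3 <- r1,r3: IF@12 ID@13 stall=2 (RAW on I4.r3 (WB@15)) EX@16 MEM@17 WB@18
I6 sub r1 <- r2,r1: IF@13 ID@16 stall=0 (-) EX@17 MEM@18 WB@19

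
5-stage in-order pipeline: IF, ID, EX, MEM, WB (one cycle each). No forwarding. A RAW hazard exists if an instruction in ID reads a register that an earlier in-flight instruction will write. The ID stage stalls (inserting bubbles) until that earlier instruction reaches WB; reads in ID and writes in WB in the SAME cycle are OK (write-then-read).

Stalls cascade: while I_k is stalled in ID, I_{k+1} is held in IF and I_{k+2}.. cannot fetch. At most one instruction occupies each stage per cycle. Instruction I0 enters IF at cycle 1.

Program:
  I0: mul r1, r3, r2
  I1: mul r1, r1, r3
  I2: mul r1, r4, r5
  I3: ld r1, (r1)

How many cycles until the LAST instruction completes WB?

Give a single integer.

I0 mul r1 <- r3,r2: IF@1 ID@2 stall=0 (-) EX@3 MEM@4 WB@5
I1 mul r1 <- r1,r3: IF@2 ID@3 stall=2 (RAW on I0.r1 (WB@5)) EX@6 MEM@7 WB@8
I2 mul r1 <- r4,r5: IF@3 ID@6 stall=0 (-) EX@7 MEM@8 WB@9
I3 ld r1 <- r1: IF@6 ID@7 stall=2 (RAW on I2.r1 (WB@9)) EX@10 MEM@11 WB@12

Answer: 12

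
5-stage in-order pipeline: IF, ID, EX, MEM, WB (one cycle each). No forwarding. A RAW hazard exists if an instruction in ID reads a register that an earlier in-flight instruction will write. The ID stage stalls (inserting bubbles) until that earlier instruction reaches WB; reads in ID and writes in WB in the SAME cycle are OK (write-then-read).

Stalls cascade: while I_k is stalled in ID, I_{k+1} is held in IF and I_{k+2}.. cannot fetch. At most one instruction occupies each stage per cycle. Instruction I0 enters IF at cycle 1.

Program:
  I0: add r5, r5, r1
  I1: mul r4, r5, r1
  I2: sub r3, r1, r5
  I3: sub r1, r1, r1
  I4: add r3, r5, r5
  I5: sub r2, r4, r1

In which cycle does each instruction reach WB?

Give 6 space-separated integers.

Answer: 5 8 9 10 11 13

Derivation:
I0 add r5 <- r5,r1: IF@1 ID@2 stall=0 (-) EX@3 MEM@4 WB@5
I1 mul r4 <- r5,r1: IF@2 ID@3 stall=2 (RAW on I0.r5 (WB@5)) EX@6 MEM@7 WB@8
I2 sub r3 <- r1,r5: IF@3 ID@6 stall=0 (-) EX@7 MEM@8 WB@9
I3 sub r1 <- r1,r1: IF@6 ID@7 stall=0 (-) EX@8 MEM@9 WB@10
I4 add r3 <- r5,r5: IF@7 ID@8 stall=0 (-) EX@9 MEM@10 WB@11
I5 sub r2 <- r4,r1: IF@8 ID@9 stall=1 (RAW on I3.r1 (WB@10)) EX@11 MEM@12 WB@13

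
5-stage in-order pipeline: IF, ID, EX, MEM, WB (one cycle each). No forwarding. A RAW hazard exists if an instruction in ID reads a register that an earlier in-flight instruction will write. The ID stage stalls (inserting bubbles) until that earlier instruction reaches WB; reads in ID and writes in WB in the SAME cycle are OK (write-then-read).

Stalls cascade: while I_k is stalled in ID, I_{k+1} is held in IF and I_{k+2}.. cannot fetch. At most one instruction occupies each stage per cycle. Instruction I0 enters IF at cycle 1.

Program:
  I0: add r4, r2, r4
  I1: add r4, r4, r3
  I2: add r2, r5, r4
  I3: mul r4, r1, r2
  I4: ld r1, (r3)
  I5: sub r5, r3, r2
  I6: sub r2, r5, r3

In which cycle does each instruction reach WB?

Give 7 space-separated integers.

Answer: 5 8 11 14 15 16 19

Derivation:
I0 add r4 <- r2,r4: IF@1 ID@2 stall=0 (-) EX@3 MEM@4 WB@5
I1 add r4 <- r4,r3: IF@2 ID@3 stall=2 (RAW on I0.r4 (WB@5)) EX@6 MEM@7 WB@8
I2 add r2 <- r5,r4: IF@3 ID@6 stall=2 (RAW on I1.r4 (WB@8)) EX@9 MEM@10 WB@11
I3 mul r4 <- r1,r2: IF@6 ID@9 stall=2 (RAW on I2.r2 (WB@11)) EX@12 MEM@13 WB@14
I4 ld r1 <- r3: IF@9 ID@12 stall=0 (-) EX@13 MEM@14 WB@15
I5 sub r5 <- r3,r2: IF@12 ID@13 stall=0 (-) EX@14 MEM@15 WB@16
I6 sub r2 <- r5,r3: IF@13 ID@14 stall=2 (RAW on I5.r5 (WB@16)) EX@17 MEM@18 WB@19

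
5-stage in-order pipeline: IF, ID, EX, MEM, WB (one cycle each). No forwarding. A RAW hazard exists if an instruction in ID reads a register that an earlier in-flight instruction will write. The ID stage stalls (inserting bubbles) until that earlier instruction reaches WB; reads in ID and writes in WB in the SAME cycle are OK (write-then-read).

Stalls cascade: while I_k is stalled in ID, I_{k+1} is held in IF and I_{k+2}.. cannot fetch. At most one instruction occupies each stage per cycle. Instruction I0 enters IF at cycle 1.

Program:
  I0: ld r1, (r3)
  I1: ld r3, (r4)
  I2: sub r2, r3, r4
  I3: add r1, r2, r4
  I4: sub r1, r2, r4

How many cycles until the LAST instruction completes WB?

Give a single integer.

I0 ld r1 <- r3: IF@1 ID@2 stall=0 (-) EX@3 MEM@4 WB@5
I1 ld r3 <- r4: IF@2 ID@3 stall=0 (-) EX@4 MEM@5 WB@6
I2 sub r2 <- r3,r4: IF@3 ID@4 stall=2 (RAW on I1.r3 (WB@6)) EX@7 MEM@8 WB@9
I3 add r1 <- r2,r4: IF@4 ID@7 stall=2 (RAW on I2.r2 (WB@9)) EX@10 MEM@11 WB@12
I4 sub r1 <- r2,r4: IF@7 ID@10 stall=0 (-) EX@11 MEM@12 WB@13

Answer: 13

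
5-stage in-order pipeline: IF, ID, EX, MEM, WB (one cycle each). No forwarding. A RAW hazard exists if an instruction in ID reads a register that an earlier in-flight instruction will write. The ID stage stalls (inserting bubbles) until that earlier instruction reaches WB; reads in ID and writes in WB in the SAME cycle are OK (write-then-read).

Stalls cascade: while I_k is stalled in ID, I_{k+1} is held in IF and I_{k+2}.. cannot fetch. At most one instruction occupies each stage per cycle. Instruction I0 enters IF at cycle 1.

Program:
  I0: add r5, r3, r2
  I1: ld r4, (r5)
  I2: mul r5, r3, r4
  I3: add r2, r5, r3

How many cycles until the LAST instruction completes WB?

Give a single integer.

I0 add r5 <- r3,r2: IF@1 ID@2 stall=0 (-) EX@3 MEM@4 WB@5
I1 ld r4 <- r5: IF@2 ID@3 stall=2 (RAW on I0.r5 (WB@5)) EX@6 MEM@7 WB@8
I2 mul r5 <- r3,r4: IF@3 ID@6 stall=2 (RAW on I1.r4 (WB@8)) EX@9 MEM@10 WB@11
I3 add r2 <- r5,r3: IF@6 ID@9 stall=2 (RAW on I2.r5 (WB@11)) EX@12 MEM@13 WB@14

Answer: 14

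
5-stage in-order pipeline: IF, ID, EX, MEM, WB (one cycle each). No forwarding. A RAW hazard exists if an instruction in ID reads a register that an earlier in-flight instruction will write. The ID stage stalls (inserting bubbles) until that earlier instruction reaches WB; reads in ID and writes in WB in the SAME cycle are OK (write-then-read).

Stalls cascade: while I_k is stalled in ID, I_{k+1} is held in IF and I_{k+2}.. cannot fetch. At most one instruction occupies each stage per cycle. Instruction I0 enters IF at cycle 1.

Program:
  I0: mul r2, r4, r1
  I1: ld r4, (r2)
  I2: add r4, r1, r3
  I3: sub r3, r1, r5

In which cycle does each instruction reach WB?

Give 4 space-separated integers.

Answer: 5 8 9 10

Derivation:
I0 mul r2 <- r4,r1: IF@1 ID@2 stall=0 (-) EX@3 MEM@4 WB@5
I1 ld r4 <- r2: IF@2 ID@3 stall=2 (RAW on I0.r2 (WB@5)) EX@6 MEM@7 WB@8
I2 add r4 <- r1,r3: IF@3 ID@6 stall=0 (-) EX@7 MEM@8 WB@9
I3 sub r3 <- r1,r5: IF@6 ID@7 stall=0 (-) EX@8 MEM@9 WB@10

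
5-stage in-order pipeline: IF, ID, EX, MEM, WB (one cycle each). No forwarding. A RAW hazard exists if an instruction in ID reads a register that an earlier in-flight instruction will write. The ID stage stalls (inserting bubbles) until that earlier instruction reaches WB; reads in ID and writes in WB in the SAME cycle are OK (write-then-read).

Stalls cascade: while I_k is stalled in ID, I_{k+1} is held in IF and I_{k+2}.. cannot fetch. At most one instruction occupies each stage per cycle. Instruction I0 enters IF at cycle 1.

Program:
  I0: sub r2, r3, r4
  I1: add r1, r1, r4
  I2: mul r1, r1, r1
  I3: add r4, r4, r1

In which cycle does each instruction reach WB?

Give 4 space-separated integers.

Answer: 5 6 9 12

Derivation:
I0 sub r2 <- r3,r4: IF@1 ID@2 stall=0 (-) EX@3 MEM@4 WB@5
I1 add r1 <- r1,r4: IF@2 ID@3 stall=0 (-) EX@4 MEM@5 WB@6
I2 mul r1 <- r1,r1: IF@3 ID@4 stall=2 (RAW on I1.r1 (WB@6)) EX@7 MEM@8 WB@9
I3 add r4 <- r4,r1: IF@4 ID@7 stall=2 (RAW on I2.r1 (WB@9)) EX@10 MEM@11 WB@12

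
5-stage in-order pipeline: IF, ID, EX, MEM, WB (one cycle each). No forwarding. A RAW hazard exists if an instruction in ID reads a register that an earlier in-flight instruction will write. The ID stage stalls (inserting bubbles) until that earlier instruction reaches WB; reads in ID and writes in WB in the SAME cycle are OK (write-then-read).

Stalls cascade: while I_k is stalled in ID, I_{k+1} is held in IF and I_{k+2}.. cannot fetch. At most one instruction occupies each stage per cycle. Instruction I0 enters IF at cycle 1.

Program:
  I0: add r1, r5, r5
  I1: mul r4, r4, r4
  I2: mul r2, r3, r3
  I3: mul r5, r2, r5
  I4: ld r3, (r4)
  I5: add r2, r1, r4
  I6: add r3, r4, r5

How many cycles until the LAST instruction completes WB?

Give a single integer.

I0 add r1 <- r5,r5: IF@1 ID@2 stall=0 (-) EX@3 MEM@4 WB@5
I1 mul r4 <- r4,r4: IF@2 ID@3 stall=0 (-) EX@4 MEM@5 WB@6
I2 mul r2 <- r3,r3: IF@3 ID@4 stall=0 (-) EX@5 MEM@6 WB@7
I3 mul r5 <- r2,r5: IF@4 ID@5 stall=2 (RAW on I2.r2 (WB@7)) EX@8 MEM@9 WB@10
I4 ld r3 <- r4: IF@5 ID@8 stall=0 (-) EX@9 MEM@10 WB@11
I5 add r2 <- r1,r4: IF@8 ID@9 stall=0 (-) EX@10 MEM@11 WB@12
I6 add r3 <- r4,r5: IF@9 ID@10 stall=0 (-) EX@11 MEM@12 WB@13

Answer: 13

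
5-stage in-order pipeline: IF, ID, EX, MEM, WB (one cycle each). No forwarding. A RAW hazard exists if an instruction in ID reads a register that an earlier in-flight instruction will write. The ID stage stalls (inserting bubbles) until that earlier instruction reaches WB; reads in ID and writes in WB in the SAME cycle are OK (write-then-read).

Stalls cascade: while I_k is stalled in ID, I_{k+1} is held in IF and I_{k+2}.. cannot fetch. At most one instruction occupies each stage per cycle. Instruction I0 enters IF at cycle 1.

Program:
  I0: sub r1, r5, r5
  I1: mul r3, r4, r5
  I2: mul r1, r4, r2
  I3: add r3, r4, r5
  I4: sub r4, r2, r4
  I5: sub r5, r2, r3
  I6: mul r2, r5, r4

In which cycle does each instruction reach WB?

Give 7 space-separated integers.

I0 sub r1 <- r5,r5: IF@1 ID@2 stall=0 (-) EX@3 MEM@4 WB@5
I1 mul r3 <- r4,r5: IF@2 ID@3 stall=0 (-) EX@4 MEM@5 WB@6
I2 mul r1 <- r4,r2: IF@3 ID@4 stall=0 (-) EX@5 MEM@6 WB@7
I3 add r3 <- r4,r5: IF@4 ID@5 stall=0 (-) EX@6 MEM@7 WB@8
I4 sub r4 <- r2,r4: IF@5 ID@6 stall=0 (-) EX@7 MEM@8 WB@9
I5 sub r5 <- r2,r3: IF@6 ID@7 stall=1 (RAW on I3.r3 (WB@8)) EX@9 MEM@10 WB@11
I6 mul r2 <- r5,r4: IF@7 ID@9 stall=2 (RAW on I5.r5 (WB@11)) EX@12 MEM@13 WB@14

Answer: 5 6 7 8 9 11 14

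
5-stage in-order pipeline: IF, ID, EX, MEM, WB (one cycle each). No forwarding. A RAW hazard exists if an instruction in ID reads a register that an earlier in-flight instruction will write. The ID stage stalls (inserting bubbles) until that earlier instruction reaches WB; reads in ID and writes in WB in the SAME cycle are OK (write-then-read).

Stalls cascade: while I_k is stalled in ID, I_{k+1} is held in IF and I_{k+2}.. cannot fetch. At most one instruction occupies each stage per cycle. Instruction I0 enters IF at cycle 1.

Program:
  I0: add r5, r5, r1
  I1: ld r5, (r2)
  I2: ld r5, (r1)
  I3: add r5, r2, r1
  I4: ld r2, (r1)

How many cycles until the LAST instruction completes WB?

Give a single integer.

I0 add r5 <- r5,r1: IF@1 ID@2 stall=0 (-) EX@3 MEM@4 WB@5
I1 ld r5 <- r2: IF@2 ID@3 stall=0 (-) EX@4 MEM@5 WB@6
I2 ld r5 <- r1: IF@3 ID@4 stall=0 (-) EX@5 MEM@6 WB@7
I3 add r5 <- r2,r1: IF@4 ID@5 stall=0 (-) EX@6 MEM@7 WB@8
I4 ld r2 <- r1: IF@5 ID@6 stall=0 (-) EX@7 MEM@8 WB@9

Answer: 9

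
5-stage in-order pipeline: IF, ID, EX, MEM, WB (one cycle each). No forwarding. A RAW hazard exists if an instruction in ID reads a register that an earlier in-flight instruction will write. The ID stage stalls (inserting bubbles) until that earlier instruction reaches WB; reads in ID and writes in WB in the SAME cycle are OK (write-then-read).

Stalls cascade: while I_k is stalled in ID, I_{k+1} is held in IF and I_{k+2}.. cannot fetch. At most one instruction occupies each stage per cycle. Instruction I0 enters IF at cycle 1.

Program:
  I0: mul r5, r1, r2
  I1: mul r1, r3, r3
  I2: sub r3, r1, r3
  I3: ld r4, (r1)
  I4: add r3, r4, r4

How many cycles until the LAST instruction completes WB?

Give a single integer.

Answer: 13

Derivation:
I0 mul r5 <- r1,r2: IF@1 ID@2 stall=0 (-) EX@3 MEM@4 WB@5
I1 mul r1 <- r3,r3: IF@2 ID@3 stall=0 (-) EX@4 MEM@5 WB@6
I2 sub r3 <- r1,r3: IF@3 ID@4 stall=2 (RAW on I1.r1 (WB@6)) EX@7 MEM@8 WB@9
I3 ld r4 <- r1: IF@4 ID@7 stall=0 (-) EX@8 MEM@9 WB@10
I4 add r3 <- r4,r4: IF@7 ID@8 stall=2 (RAW on I3.r4 (WB@10)) EX@11 MEM@12 WB@13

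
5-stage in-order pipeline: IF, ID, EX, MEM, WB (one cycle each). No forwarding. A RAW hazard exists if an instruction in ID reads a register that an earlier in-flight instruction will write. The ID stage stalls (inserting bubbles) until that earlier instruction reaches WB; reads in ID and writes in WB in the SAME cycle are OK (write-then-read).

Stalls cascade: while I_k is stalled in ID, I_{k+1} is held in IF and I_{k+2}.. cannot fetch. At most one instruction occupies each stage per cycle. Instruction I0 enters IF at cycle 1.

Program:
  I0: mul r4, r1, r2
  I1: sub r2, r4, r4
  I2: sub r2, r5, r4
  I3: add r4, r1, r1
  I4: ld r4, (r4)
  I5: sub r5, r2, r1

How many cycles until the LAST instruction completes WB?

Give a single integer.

I0 mul r4 <- r1,r2: IF@1 ID@2 stall=0 (-) EX@3 MEM@4 WB@5
I1 sub r2 <- r4,r4: IF@2 ID@3 stall=2 (RAW on I0.r4 (WB@5)) EX@6 MEM@7 WB@8
I2 sub r2 <- r5,r4: IF@3 ID@6 stall=0 (-) EX@7 MEM@8 WB@9
I3 add r4 <- r1,r1: IF@6 ID@7 stall=0 (-) EX@8 MEM@9 WB@10
I4 ld r4 <- r4: IF@7 ID@8 stall=2 (RAW on I3.r4 (WB@10)) EX@11 MEM@12 WB@13
I5 sub r5 <- r2,r1: IF@8 ID@11 stall=0 (-) EX@12 MEM@13 WB@14

Answer: 14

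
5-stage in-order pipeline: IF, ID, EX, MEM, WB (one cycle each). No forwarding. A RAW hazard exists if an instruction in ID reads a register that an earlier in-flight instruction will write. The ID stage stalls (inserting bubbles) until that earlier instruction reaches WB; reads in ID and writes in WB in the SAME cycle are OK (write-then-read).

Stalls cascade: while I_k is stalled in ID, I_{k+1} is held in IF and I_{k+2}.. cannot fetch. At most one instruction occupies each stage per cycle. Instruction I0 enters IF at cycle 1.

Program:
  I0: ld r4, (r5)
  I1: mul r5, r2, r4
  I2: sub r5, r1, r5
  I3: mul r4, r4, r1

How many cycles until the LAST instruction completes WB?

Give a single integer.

Answer: 12

Derivation:
I0 ld r4 <- r5: IF@1 ID@2 stall=0 (-) EX@3 MEM@4 WB@5
I1 mul r5 <- r2,r4: IF@2 ID@3 stall=2 (RAW on I0.r4 (WB@5)) EX@6 MEM@7 WB@8
I2 sub r5 <- r1,r5: IF@3 ID@6 stall=2 (RAW on I1.r5 (WB@8)) EX@9 MEM@10 WB@11
I3 mul r4 <- r4,r1: IF@6 ID@9 stall=0 (-) EX@10 MEM@11 WB@12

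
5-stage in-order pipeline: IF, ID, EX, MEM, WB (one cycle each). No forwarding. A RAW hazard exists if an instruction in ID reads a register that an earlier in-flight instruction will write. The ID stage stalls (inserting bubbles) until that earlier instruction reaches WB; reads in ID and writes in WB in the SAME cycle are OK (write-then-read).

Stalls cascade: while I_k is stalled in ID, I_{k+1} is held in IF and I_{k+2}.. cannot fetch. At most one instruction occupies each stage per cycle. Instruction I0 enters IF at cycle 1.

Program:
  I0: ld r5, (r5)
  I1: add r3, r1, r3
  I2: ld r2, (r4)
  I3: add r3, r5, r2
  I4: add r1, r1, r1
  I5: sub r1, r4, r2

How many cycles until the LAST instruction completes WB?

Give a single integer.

Answer: 12

Derivation:
I0 ld r5 <- r5: IF@1 ID@2 stall=0 (-) EX@3 MEM@4 WB@5
I1 add r3 <- r1,r3: IF@2 ID@3 stall=0 (-) EX@4 MEM@5 WB@6
I2 ld r2 <- r4: IF@3 ID@4 stall=0 (-) EX@5 MEM@6 WB@7
I3 add r3 <- r5,r2: IF@4 ID@5 stall=2 (RAW on I2.r2 (WB@7)) EX@8 MEM@9 WB@10
I4 add r1 <- r1,r1: IF@5 ID@8 stall=0 (-) EX@9 MEM@10 WB@11
I5 sub r1 <- r4,r2: IF@8 ID@9 stall=0 (-) EX@10 MEM@11 WB@12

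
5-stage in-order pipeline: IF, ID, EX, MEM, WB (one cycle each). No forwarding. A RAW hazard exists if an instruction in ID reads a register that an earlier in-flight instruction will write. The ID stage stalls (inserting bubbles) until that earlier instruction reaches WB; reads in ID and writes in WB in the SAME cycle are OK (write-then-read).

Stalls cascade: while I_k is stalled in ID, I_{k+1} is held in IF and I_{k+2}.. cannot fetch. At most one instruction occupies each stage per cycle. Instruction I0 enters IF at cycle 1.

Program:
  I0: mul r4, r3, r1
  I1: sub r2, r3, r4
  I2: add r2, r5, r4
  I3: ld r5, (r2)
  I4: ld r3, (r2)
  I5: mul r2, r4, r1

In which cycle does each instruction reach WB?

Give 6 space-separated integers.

I0 mul r4 <- r3,r1: IF@1 ID@2 stall=0 (-) EX@3 MEM@4 WB@5
I1 sub r2 <- r3,r4: IF@2 ID@3 stall=2 (RAW on I0.r4 (WB@5)) EX@6 MEM@7 WB@8
I2 add r2 <- r5,r4: IF@3 ID@6 stall=0 (-) EX@7 MEM@8 WB@9
I3 ld r5 <- r2: IF@6 ID@7 stall=2 (RAW on I2.r2 (WB@9)) EX@10 MEM@11 WB@12
I4 ld r3 <- r2: IF@7 ID@10 stall=0 (-) EX@11 MEM@12 WB@13
I5 mul r2 <- r4,r1: IF@10 ID@11 stall=0 (-) EX@12 MEM@13 WB@14

Answer: 5 8 9 12 13 14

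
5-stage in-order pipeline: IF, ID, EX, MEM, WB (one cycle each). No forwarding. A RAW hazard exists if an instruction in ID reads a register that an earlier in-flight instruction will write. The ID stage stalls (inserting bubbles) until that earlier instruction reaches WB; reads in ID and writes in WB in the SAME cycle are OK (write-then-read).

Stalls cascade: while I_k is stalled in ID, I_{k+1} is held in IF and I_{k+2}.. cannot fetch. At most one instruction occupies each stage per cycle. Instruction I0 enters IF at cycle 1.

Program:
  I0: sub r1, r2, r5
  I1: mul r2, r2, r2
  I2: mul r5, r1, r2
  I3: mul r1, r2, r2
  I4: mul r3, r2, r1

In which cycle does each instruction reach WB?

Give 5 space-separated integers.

I0 sub r1 <- r2,r5: IF@1 ID@2 stall=0 (-) EX@3 MEM@4 WB@5
I1 mul r2 <- r2,r2: IF@2 ID@3 stall=0 (-) EX@4 MEM@5 WB@6
I2 mul r5 <- r1,r2: IF@3 ID@4 stall=2 (RAW on I1.r2 (WB@6)) EX@7 MEM@8 WB@9
I3 mul r1 <- r2,r2: IF@4 ID@7 stall=0 (-) EX@8 MEM@9 WB@10
I4 mul r3 <- r2,r1: IF@7 ID@8 stall=2 (RAW on I3.r1 (WB@10)) EX@11 MEM@12 WB@13

Answer: 5 6 9 10 13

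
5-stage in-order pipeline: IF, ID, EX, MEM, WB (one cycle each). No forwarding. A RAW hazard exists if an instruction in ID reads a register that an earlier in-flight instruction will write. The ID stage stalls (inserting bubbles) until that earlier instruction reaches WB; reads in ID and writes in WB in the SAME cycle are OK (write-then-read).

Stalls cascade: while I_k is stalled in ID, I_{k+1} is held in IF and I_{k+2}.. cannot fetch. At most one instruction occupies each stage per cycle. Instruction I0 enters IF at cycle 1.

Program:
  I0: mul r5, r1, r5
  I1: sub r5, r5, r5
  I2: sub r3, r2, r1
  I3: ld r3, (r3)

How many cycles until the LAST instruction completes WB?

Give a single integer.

I0 mul r5 <- r1,r5: IF@1 ID@2 stall=0 (-) EX@3 MEM@4 WB@5
I1 sub r5 <- r5,r5: IF@2 ID@3 stall=2 (RAW on I0.r5 (WB@5)) EX@6 MEM@7 WB@8
I2 sub r3 <- r2,r1: IF@3 ID@6 stall=0 (-) EX@7 MEM@8 WB@9
I3 ld r3 <- r3: IF@6 ID@7 stall=2 (RAW on I2.r3 (WB@9)) EX@10 MEM@11 WB@12

Answer: 12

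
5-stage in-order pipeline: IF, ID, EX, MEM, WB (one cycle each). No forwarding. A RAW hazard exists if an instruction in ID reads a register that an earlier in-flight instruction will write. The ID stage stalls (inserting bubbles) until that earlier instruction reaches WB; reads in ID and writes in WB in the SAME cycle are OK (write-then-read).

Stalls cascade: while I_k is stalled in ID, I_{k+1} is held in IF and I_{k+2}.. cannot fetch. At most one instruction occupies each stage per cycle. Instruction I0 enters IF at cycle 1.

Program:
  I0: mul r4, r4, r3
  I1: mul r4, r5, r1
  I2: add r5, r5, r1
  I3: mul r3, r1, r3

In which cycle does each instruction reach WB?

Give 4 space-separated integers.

I0 mul r4 <- r4,r3: IF@1 ID@2 stall=0 (-) EX@3 MEM@4 WB@5
I1 mul r4 <- r5,r1: IF@2 ID@3 stall=0 (-) EX@4 MEM@5 WB@6
I2 add r5 <- r5,r1: IF@3 ID@4 stall=0 (-) EX@5 MEM@6 WB@7
I3 mul r3 <- r1,r3: IF@4 ID@5 stall=0 (-) EX@6 MEM@7 WB@8

Answer: 5 6 7 8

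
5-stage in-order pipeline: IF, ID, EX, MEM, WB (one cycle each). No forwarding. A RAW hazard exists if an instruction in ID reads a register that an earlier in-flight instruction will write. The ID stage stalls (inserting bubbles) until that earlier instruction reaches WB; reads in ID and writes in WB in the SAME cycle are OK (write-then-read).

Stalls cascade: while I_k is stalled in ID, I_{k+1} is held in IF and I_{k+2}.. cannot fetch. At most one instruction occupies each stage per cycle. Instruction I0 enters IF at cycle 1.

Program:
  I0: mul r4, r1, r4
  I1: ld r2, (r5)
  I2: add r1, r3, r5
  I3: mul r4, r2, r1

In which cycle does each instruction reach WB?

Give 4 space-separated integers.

Answer: 5 6 7 10

Derivation:
I0 mul r4 <- r1,r4: IF@1 ID@2 stall=0 (-) EX@3 MEM@4 WB@5
I1 ld r2 <- r5: IF@2 ID@3 stall=0 (-) EX@4 MEM@5 WB@6
I2 add r1 <- r3,r5: IF@3 ID@4 stall=0 (-) EX@5 MEM@6 WB@7
I3 mul r4 <- r2,r1: IF@4 ID@5 stall=2 (RAW on I2.r1 (WB@7)) EX@8 MEM@9 WB@10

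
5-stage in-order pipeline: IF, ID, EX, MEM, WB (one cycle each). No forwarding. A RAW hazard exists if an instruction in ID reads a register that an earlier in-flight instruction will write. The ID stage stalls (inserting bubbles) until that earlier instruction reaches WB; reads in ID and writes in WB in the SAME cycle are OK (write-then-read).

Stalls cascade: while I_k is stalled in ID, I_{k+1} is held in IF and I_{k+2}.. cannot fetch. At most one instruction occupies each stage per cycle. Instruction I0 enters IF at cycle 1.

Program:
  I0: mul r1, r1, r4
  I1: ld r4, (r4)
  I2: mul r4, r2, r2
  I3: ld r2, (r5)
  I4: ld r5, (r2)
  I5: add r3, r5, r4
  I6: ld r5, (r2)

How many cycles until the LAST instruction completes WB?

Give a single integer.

Answer: 15

Derivation:
I0 mul r1 <- r1,r4: IF@1 ID@2 stall=0 (-) EX@3 MEM@4 WB@5
I1 ld r4 <- r4: IF@2 ID@3 stall=0 (-) EX@4 MEM@5 WB@6
I2 mul r4 <- r2,r2: IF@3 ID@4 stall=0 (-) EX@5 MEM@6 WB@7
I3 ld r2 <- r5: IF@4 ID@5 stall=0 (-) EX@6 MEM@7 WB@8
I4 ld r5 <- r2: IF@5 ID@6 stall=2 (RAW on I3.r2 (WB@8)) EX@9 MEM@10 WB@11
I5 add r3 <- r5,r4: IF@6 ID@9 stall=2 (RAW on I4.r5 (WB@11)) EX@12 MEM@13 WB@14
I6 ld r5 <- r2: IF@9 ID@12 stall=0 (-) EX@13 MEM@14 WB@15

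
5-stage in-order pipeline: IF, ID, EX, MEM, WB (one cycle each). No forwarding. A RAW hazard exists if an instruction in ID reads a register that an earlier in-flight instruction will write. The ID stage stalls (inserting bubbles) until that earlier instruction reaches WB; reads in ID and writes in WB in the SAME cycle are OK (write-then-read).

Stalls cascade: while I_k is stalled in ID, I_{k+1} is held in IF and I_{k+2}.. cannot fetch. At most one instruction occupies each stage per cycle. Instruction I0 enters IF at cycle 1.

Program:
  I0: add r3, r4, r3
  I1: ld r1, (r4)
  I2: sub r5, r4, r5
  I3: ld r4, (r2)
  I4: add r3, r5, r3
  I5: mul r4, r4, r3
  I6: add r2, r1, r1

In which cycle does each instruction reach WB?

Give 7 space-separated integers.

I0 add r3 <- r4,r3: IF@1 ID@2 stall=0 (-) EX@3 MEM@4 WB@5
I1 ld r1 <- r4: IF@2 ID@3 stall=0 (-) EX@4 MEM@5 WB@6
I2 sub r5 <- r4,r5: IF@3 ID@4 stall=0 (-) EX@5 MEM@6 WB@7
I3 ld r4 <- r2: IF@4 ID@5 stall=0 (-) EX@6 MEM@7 WB@8
I4 add r3 <- r5,r3: IF@5 ID@6 stall=1 (RAW on I2.r5 (WB@7)) EX@8 MEM@9 WB@10
I5 mul r4 <- r4,r3: IF@6 ID@8 stall=2 (RAW on I4.r3 (WB@10)) EX@11 MEM@12 WB@13
I6 add r2 <- r1,r1: IF@8 ID@11 stall=0 (-) EX@12 MEM@13 WB@14

Answer: 5 6 7 8 10 13 14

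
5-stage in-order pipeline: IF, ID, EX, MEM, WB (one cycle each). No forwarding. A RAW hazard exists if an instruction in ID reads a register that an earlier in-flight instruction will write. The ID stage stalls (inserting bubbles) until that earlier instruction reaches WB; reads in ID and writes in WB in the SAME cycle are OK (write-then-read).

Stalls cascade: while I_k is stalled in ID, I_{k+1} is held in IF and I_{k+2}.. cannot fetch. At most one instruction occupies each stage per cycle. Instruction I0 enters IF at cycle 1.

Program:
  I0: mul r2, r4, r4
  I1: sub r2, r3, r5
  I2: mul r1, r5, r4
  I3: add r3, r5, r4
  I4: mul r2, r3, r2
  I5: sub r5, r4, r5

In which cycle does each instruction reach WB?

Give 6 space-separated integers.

Answer: 5 6 7 8 11 12

Derivation:
I0 mul r2 <- r4,r4: IF@1 ID@2 stall=0 (-) EX@3 MEM@4 WB@5
I1 sub r2 <- r3,r5: IF@2 ID@3 stall=0 (-) EX@4 MEM@5 WB@6
I2 mul r1 <- r5,r4: IF@3 ID@4 stall=0 (-) EX@5 MEM@6 WB@7
I3 add r3 <- r5,r4: IF@4 ID@5 stall=0 (-) EX@6 MEM@7 WB@8
I4 mul r2 <- r3,r2: IF@5 ID@6 stall=2 (RAW on I3.r3 (WB@8)) EX@9 MEM@10 WB@11
I5 sub r5 <- r4,r5: IF@6 ID@9 stall=0 (-) EX@10 MEM@11 WB@12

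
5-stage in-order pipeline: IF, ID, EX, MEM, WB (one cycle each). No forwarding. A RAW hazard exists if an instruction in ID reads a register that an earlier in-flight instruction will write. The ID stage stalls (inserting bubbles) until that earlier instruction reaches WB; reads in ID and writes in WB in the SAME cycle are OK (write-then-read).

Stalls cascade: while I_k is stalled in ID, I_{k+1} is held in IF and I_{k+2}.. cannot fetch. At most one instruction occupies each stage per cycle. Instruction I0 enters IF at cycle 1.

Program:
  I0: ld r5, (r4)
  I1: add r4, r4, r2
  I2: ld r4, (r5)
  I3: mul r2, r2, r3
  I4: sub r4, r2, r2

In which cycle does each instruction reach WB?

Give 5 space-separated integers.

Answer: 5 6 8 9 12

Derivation:
I0 ld r5 <- r4: IF@1 ID@2 stall=0 (-) EX@3 MEM@4 WB@5
I1 add r4 <- r4,r2: IF@2 ID@3 stall=0 (-) EX@4 MEM@5 WB@6
I2 ld r4 <- r5: IF@3 ID@4 stall=1 (RAW on I0.r5 (WB@5)) EX@6 MEM@7 WB@8
I3 mul r2 <- r2,r3: IF@4 ID@6 stall=0 (-) EX@7 MEM@8 WB@9
I4 sub r4 <- r2,r2: IF@6 ID@7 stall=2 (RAW on I3.r2 (WB@9)) EX@10 MEM@11 WB@12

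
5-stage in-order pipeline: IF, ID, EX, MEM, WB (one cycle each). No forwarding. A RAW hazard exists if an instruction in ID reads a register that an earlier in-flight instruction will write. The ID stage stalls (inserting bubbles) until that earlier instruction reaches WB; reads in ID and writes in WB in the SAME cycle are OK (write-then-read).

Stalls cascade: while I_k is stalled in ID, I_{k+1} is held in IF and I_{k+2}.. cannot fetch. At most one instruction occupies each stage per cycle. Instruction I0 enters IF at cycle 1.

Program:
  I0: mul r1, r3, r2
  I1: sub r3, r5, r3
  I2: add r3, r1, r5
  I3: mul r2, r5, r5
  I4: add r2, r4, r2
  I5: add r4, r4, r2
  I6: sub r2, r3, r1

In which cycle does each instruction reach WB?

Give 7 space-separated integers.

I0 mul r1 <- r3,r2: IF@1 ID@2 stall=0 (-) EX@3 MEM@4 WB@5
I1 sub r3 <- r5,r3: IF@2 ID@3 stall=0 (-) EX@4 MEM@5 WB@6
I2 add r3 <- r1,r5: IF@3 ID@4 stall=1 (RAW on I0.r1 (WB@5)) EX@6 MEM@7 WB@8
I3 mul r2 <- r5,r5: IF@4 ID@6 stall=0 (-) EX@7 MEM@8 WB@9
I4 add r2 <- r4,r2: IF@6 ID@7 stall=2 (RAW on I3.r2 (WB@9)) EX@10 MEM@11 WB@12
I5 add r4 <- r4,r2: IF@7 ID@10 stall=2 (RAW on I4.r2 (WB@12)) EX@13 MEM@14 WB@15
I6 sub r2 <- r3,r1: IF@10 ID@13 stall=0 (-) EX@14 MEM@15 WB@16

Answer: 5 6 8 9 12 15 16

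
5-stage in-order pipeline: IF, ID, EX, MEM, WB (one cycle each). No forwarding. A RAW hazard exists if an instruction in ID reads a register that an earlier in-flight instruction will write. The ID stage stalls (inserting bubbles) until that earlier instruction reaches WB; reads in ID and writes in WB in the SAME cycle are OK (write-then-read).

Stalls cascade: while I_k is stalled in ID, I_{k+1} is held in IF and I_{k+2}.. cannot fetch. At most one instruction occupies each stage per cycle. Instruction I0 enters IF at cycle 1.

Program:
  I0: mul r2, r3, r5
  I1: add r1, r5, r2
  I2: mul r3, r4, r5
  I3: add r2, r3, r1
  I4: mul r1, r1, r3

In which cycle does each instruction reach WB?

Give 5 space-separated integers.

I0 mul r2 <- r3,r5: IF@1 ID@2 stall=0 (-) EX@3 MEM@4 WB@5
I1 add r1 <- r5,r2: IF@2 ID@3 stall=2 (RAW on I0.r2 (WB@5)) EX@6 MEM@7 WB@8
I2 mul r3 <- r4,r5: IF@3 ID@6 stall=0 (-) EX@7 MEM@8 WB@9
I3 add r2 <- r3,r1: IF@6 ID@7 stall=2 (RAW on I2.r3 (WB@9)) EX@10 MEM@11 WB@12
I4 mul r1 <- r1,r3: IF@7 ID@10 stall=0 (-) EX@11 MEM@12 WB@13

Answer: 5 8 9 12 13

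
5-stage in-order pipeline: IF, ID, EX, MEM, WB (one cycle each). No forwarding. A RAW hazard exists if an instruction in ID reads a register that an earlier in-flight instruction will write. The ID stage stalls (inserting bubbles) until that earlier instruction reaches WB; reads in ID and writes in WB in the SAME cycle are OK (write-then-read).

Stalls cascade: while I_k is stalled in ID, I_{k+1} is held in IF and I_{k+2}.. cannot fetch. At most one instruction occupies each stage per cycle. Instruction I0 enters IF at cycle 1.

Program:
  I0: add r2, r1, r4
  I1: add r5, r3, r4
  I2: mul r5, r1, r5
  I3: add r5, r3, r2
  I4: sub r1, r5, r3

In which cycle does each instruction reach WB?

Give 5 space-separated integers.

Answer: 5 6 9 10 13

Derivation:
I0 add r2 <- r1,r4: IF@1 ID@2 stall=0 (-) EX@3 MEM@4 WB@5
I1 add r5 <- r3,r4: IF@2 ID@3 stall=0 (-) EX@4 MEM@5 WB@6
I2 mul r5 <- r1,r5: IF@3 ID@4 stall=2 (RAW on I1.r5 (WB@6)) EX@7 MEM@8 WB@9
I3 add r5 <- r3,r2: IF@4 ID@7 stall=0 (-) EX@8 MEM@9 WB@10
I4 sub r1 <- r5,r3: IF@7 ID@8 stall=2 (RAW on I3.r5 (WB@10)) EX@11 MEM@12 WB@13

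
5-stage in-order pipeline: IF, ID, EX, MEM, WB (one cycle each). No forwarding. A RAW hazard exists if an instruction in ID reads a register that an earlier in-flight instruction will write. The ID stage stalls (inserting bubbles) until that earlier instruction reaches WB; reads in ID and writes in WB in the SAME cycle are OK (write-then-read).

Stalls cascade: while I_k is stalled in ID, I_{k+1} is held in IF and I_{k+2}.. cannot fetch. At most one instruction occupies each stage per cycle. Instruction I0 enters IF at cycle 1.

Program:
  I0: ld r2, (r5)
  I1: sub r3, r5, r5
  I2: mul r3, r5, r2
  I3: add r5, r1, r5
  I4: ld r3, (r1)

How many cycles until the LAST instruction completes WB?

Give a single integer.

I0 ld r2 <- r5: IF@1 ID@2 stall=0 (-) EX@3 MEM@4 WB@5
I1 sub r3 <- r5,r5: IF@2 ID@3 stall=0 (-) EX@4 MEM@5 WB@6
I2 mul r3 <- r5,r2: IF@3 ID@4 stall=1 (RAW on I0.r2 (WB@5)) EX@6 MEM@7 WB@8
I3 add r5 <- r1,r5: IF@4 ID@6 stall=0 (-) EX@7 MEM@8 WB@9
I4 ld r3 <- r1: IF@6 ID@7 stall=0 (-) EX@8 MEM@9 WB@10

Answer: 10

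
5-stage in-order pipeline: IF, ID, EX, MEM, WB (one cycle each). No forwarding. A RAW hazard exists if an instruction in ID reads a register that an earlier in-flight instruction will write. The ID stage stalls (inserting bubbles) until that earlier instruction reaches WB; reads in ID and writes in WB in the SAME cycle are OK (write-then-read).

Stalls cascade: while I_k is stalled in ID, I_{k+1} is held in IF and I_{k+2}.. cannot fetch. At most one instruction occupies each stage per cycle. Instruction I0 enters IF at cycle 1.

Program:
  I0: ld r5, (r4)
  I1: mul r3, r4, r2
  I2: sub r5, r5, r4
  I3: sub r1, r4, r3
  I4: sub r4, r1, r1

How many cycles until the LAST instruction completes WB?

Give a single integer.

Answer: 12

Derivation:
I0 ld r5 <- r4: IF@1 ID@2 stall=0 (-) EX@3 MEM@4 WB@5
I1 mul r3 <- r4,r2: IF@2 ID@3 stall=0 (-) EX@4 MEM@5 WB@6
I2 sub r5 <- r5,r4: IF@3 ID@4 stall=1 (RAW on I0.r5 (WB@5)) EX@6 MEM@7 WB@8
I3 sub r1 <- r4,r3: IF@4 ID@6 stall=0 (-) EX@7 MEM@8 WB@9
I4 sub r4 <- r1,r1: IF@6 ID@7 stall=2 (RAW on I3.r1 (WB@9)) EX@10 MEM@11 WB@12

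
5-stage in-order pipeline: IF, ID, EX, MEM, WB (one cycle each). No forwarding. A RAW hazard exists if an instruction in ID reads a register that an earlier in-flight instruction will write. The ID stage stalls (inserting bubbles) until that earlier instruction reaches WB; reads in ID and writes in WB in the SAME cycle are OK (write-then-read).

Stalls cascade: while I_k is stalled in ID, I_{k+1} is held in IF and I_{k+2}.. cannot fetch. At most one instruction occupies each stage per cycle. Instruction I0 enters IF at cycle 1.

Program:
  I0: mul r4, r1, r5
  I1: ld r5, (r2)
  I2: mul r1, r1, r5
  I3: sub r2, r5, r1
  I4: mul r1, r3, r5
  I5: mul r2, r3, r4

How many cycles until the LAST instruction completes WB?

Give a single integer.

I0 mul r4 <- r1,r5: IF@1 ID@2 stall=0 (-) EX@3 MEM@4 WB@5
I1 ld r5 <- r2: IF@2 ID@3 stall=0 (-) EX@4 MEM@5 WB@6
I2 mul r1 <- r1,r5: IF@3 ID@4 stall=2 (RAW on I1.r5 (WB@6)) EX@7 MEM@8 WB@9
I3 sub r2 <- r5,r1: IF@4 ID@7 stall=2 (RAW on I2.r1 (WB@9)) EX@10 MEM@11 WB@12
I4 mul r1 <- r3,r5: IF@7 ID@10 stall=0 (-) EX@11 MEM@12 WB@13
I5 mul r2 <- r3,r4: IF@10 ID@11 stall=0 (-) EX@12 MEM@13 WB@14

Answer: 14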